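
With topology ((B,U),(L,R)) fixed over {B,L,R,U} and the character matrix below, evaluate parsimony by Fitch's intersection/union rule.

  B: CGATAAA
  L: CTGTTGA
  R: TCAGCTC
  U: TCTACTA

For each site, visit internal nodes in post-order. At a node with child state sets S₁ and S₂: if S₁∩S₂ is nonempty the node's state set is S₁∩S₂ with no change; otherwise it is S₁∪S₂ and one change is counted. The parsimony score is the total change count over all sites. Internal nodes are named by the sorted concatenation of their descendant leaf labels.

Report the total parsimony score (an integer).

site 0, node BU: B={C} ∪ U={T} → {C,T} (+1)
site 0, node LR: L={C} ∪ R={T} → {C,T} (+1)
site 0, node BLRU: BU={C,T} ∩ LR={C,T} → {C,T} (+0)
site 1, node BU: B={G} ∪ U={C} → {C,G} (+1)
site 1, node LR: L={T} ∪ R={C} → {C,T} (+1)
site 1, node BLRU: BU={C,G} ∩ LR={C,T} → {C} (+0)
site 2, node BU: B={A} ∪ U={T} → {A,T} (+1)
site 2, node LR: L={G} ∪ R={A} → {A,G} (+1)
site 2, node BLRU: BU={A,T} ∩ LR={A,G} → {A} (+0)
site 3, node BU: B={T} ∪ U={A} → {A,T} (+1)
site 3, node LR: L={T} ∪ R={G} → {G,T} (+1)
site 3, node BLRU: BU={A,T} ∩ LR={G,T} → {T} (+0)
site 4, node BU: B={A} ∪ U={C} → {A,C} (+1)
site 4, node LR: L={T} ∪ R={C} → {C,T} (+1)
site 4, node BLRU: BU={A,C} ∩ LR={C,T} → {C} (+0)
site 5, node BU: B={A} ∪ U={T} → {A,T} (+1)
site 5, node LR: L={G} ∪ R={T} → {G,T} (+1)
site 5, node BLRU: BU={A,T} ∩ LR={G,T} → {T} (+0)
site 6, node BU: B={A} ∩ U={A} → {A} (+0)
site 6, node LR: L={A} ∪ R={C} → {A,C} (+1)
site 6, node BLRU: BU={A} ∩ LR={A,C} → {A} (+0)
per-site changes: [2, 2, 2, 2, 2, 2, 1]; total = 13

13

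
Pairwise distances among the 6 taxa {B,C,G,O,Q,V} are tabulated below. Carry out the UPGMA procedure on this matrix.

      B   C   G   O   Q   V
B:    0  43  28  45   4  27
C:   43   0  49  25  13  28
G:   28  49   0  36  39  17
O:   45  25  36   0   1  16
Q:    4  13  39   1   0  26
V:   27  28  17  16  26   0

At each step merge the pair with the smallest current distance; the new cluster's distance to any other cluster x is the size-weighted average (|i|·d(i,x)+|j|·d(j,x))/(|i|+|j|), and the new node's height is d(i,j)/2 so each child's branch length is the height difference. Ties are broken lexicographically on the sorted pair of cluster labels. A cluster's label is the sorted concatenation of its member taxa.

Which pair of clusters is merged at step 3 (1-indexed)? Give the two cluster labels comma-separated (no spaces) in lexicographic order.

C,OQ

iteration 1: select O,Q (d=1); attach at lengths (1/2, 1/2); label the merged cluster OQ
  updated: d(B,OQ)=49/2, d(C,OQ)=19, d(G,OQ)=75/2, d(OQ,V)=21
iteration 2: select G,V (d=17); attach at lengths (17/2, 17/2); label the merged cluster GV
  updated: d(B,GV)=55/2, d(C,GV)=77/2, d(GV,OQ)=117/4
iteration 3: select C,OQ (d=19); attach at lengths (19/2, 9); label the merged cluster COQ
  updated: d(B,COQ)=92/3, d(COQ,GV)=97/3
iteration 4: select B,GV (d=55/2); attach at lengths (55/4, 21/4); label the merged cluster BGV
  updated: d(BGV,COQ)=286/9
iteration 5: select BGV,COQ (d=286/9); attach at lengths (77/36, 115/18); label the merged cluster BCGOQV
final tree: ((B:55/4,(G:17/2,V:17/2):21/4):77/36,(C:19/2,(O:1/2,Q:1/2):9):115/18)
total length: 2305/36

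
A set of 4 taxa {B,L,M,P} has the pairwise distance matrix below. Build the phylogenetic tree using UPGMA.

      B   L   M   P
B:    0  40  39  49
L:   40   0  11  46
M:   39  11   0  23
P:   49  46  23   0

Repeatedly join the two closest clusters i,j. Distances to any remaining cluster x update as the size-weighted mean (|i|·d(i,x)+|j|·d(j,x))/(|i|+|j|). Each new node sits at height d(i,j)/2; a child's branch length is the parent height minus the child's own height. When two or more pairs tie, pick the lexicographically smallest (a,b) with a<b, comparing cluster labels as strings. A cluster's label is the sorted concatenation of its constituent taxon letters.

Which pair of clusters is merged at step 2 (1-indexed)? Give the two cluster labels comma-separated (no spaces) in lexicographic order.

LM,P

iteration 1: select L,M (d=11); attach at lengths (11/2, 11/2); label the merged cluster LM
  updated: d(B,LM)=79/2, d(LM,P)=69/2
iteration 2: select LM,P (d=69/2); attach at lengths (47/4, 69/4); label the merged cluster LMP
  updated: d(B,LMP)=128/3
iteration 3: select B,LMP (d=128/3); attach at lengths (64/3, 49/12); label the merged cluster BLMP
final tree: (B:64/3,((L:11/2,M:11/2):47/4,P:69/4):49/12)
total length: 785/12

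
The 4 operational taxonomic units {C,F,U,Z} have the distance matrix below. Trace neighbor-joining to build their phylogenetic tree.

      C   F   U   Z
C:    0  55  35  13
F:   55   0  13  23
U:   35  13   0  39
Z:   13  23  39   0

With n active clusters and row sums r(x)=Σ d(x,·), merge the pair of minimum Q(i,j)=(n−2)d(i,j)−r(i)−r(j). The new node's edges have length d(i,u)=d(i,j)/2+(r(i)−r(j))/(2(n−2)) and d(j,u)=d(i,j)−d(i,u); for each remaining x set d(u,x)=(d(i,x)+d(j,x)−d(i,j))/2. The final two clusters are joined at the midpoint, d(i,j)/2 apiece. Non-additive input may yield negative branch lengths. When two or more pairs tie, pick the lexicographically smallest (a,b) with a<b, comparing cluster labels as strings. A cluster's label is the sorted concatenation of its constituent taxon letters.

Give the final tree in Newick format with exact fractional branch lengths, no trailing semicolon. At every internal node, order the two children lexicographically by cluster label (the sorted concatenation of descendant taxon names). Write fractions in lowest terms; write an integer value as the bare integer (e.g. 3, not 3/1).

step 1: merge (C,Z) at d=13, Q=-152; branch lengths C→27/2, Z→-1/2; new cluster CZ
  updated: d(CZ,F)=65/2, d(CZ,U)=61/2
step 2: merge (CZ,F) at d=65/2, Q=-76; branch lengths CZ→25, F→15/2; new cluster CFZ
  updated: d(CFZ,U)=11/2
step 3: merge (CFZ,U) at d=11/2; branch lengths CFZ→11/4, U→11/4; new cluster CFUZ
final tree: (((C:27/2,Z:-1/2):25,F:15/2):11/4,U:11/4)
total length: 51

(((C:27/2,Z:-1/2):25,F:15/2):11/4,U:11/4)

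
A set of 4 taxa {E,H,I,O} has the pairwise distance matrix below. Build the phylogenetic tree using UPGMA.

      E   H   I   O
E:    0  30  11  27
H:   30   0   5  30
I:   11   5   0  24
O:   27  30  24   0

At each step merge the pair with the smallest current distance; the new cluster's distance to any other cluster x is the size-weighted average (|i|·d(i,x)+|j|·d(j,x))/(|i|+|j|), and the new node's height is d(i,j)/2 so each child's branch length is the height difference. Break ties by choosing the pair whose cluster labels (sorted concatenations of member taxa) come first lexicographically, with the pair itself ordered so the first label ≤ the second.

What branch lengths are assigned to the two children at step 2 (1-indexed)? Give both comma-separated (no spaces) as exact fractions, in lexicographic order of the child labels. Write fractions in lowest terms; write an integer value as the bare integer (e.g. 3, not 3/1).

41/4,31/4

1. join H+I (d=5) ⇒ HI; edges |H|=5/2, |I|=5/2
  updated: d(E,HI)=41/2, d(HI,O)=27
2. join E+HI (d=41/2) ⇒ EHI; edges |E|=41/4, |HI|=31/4
  updated: d(EHI,O)=27
3. join EHI+O (d=27) ⇒ EHIO; edges |EHI|=13/4, |O|=27/2
final tree: ((E:41/4,(H:5/2,I:5/2):31/4):13/4,O:27/2)
total length: 159/4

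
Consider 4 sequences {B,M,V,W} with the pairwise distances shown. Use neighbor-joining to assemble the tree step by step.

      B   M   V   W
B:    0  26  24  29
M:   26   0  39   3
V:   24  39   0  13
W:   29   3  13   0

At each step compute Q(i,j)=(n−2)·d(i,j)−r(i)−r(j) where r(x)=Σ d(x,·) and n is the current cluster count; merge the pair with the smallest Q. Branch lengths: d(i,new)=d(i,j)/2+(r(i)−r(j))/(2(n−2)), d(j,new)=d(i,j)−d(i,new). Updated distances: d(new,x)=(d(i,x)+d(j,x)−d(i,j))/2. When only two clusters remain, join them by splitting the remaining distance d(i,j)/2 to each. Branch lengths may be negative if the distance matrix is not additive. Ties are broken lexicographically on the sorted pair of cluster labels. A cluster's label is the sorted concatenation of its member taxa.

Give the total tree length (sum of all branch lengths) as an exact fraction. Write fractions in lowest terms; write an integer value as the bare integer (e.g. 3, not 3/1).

161/4

1. join B+V (d=24, Q=-107) ⇒ BV; edges |B|=51/4, |V|=45/4
  updated: d(BV,M)=41/2, d(BV,W)=9
2. join BV+M (d=41/2, Q=-65/2) ⇒ BMV; edges |BV|=53/4, |M|=29/4
  updated: d(BMV,W)=-17/4
3. join BMV+W (d=-17/4) ⇒ BMVW; edges |BMV|=-17/8, |W|=-17/8
final tree: (((B:51/4,V:45/4):53/4,M:29/4):-17/8,W:-17/8)
total length: 161/4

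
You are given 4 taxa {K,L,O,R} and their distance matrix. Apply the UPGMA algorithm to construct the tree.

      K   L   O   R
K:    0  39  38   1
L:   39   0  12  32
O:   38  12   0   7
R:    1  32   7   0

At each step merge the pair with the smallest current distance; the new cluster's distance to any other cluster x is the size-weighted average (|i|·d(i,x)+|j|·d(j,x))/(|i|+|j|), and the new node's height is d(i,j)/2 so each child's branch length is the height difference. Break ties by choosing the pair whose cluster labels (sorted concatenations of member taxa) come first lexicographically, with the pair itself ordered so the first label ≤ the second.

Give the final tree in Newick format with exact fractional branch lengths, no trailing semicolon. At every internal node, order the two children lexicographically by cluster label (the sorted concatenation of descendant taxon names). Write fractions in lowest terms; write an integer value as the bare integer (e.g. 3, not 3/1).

1. join K+R (d=1) ⇒ KR; edges |K|=1/2, |R|=1/2
  updated: d(KR,L)=71/2, d(KR,O)=45/2
2. join L+O (d=12) ⇒ LO; edges |L|=6, |O|=6
  updated: d(KR,LO)=29
3. join KR+LO (d=29) ⇒ KLOR; edges |KR|=14, |LO|=17/2
final tree: ((K:1/2,R:1/2):14,(L:6,O:6):17/2)
total length: 71/2

((K:1/2,R:1/2):14,(L:6,O:6):17/2)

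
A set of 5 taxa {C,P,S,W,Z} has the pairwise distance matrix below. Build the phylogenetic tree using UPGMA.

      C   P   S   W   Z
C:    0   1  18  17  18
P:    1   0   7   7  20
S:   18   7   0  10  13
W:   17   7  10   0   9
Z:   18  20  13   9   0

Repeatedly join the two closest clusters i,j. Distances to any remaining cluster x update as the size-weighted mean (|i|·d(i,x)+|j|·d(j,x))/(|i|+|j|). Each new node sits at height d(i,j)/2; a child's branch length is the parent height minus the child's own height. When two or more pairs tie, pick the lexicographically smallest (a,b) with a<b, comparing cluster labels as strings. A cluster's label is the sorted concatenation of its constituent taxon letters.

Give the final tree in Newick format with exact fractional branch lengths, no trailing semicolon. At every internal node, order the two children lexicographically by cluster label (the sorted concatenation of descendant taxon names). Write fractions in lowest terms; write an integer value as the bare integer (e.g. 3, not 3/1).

((C:1/2,P:1/2):27/4,(S:23/4,(W:9/2,Z:9/2):5/4):3/2)

iteration 1: select C,P (d=1); attach at lengths (1/2, 1/2); label the merged cluster CP
  updated: d(CP,S)=25/2, d(CP,W)=12, d(CP,Z)=19
iteration 2: select W,Z (d=9); attach at lengths (9/2, 9/2); label the merged cluster WZ
  updated: d(CP,WZ)=31/2, d(S,WZ)=23/2
iteration 3: select S,WZ (d=23/2); attach at lengths (23/4, 5/4); label the merged cluster SWZ
  updated: d(CP,SWZ)=29/2
iteration 4: select CP,SWZ (d=29/2); attach at lengths (27/4, 3/2); label the merged cluster CPSWZ
final tree: ((C:1/2,P:1/2):27/4,(S:23/4,(W:9/2,Z:9/2):5/4):3/2)
total length: 101/4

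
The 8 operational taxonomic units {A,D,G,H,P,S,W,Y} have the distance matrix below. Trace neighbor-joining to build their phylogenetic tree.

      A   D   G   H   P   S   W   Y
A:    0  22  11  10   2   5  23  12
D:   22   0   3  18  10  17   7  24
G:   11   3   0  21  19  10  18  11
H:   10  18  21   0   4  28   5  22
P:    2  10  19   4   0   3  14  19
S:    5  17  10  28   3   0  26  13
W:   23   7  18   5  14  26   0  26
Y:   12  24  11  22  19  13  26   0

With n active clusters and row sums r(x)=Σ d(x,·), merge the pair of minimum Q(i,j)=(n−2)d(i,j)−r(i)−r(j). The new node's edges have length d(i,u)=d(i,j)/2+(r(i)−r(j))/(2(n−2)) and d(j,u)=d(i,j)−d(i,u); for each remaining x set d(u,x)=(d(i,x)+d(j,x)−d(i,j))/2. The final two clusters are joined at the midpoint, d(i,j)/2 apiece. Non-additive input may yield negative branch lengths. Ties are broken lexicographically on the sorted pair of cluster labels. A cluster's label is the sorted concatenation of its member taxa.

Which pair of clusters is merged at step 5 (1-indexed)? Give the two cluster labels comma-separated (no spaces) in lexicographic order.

1. join H+W (d=5, Q=-197) ⇒ HW; edges |H|=19/12, |W|=41/12
  updated: d(A,HW)=14, d(D,HW)=10, d(G,HW)=17, d(HW,P)=13/2, d(HW,S)=49/2, d(HW,Y)=43/2
2. join D+G (d=3, Q=-142) ⇒ DG; edges |D|=3, |G|=0
  updated: d(A,DG)=15, d(DG,HW)=12, d(DG,P)=13, d(DG,S)=12, d(DG,Y)=16
3. join DG+HW (d=12, Q=-197/2) ⇒ DGHW; edges |DG|=75/16, |HW|=117/16
  updated: d(A,DGHW)=17/2, d(DGHW,P)=15/4, d(DGHW,S)=49/4, d(DGHW,Y)=51/4
4. join DGHW+Y (d=51/4, Q=-223/4) ⇒ DGHWY; edges |DGHW|=25/8, |Y|=77/8
  updated: d(A,DGHWY)=31/8, d(DGHWY,P)=5, d(DGHWY,S)=25/4
5. join A+DGHWY (d=31/8, Q=-73/4) ⇒ ADGHWY; edges |A|=7/8, |DGHWY|=3
  updated: d(ADGHWY,P)=25/16, d(ADGHWY,S)=59/16
6. join ADGHWY+P (d=25/16, Q=-33/4) ⇒ ADGHPWY; edges |ADGHWY|=9/8, |P|=7/16
  updated: d(ADGHPWY,S)=41/16
7. join ADGHPWY+S (d=41/16) ⇒ ADGHPSWY; edges |ADGHPWY|=41/32, |S|=41/32
final tree: (((A:7/8,(((D:3,G:0):75/16,(H:19/12,W:41/12):117/16):25/8,Y:77/8):3):9/8,P:7/16):41/32,S:41/32)
total length: 163/4

A,DGHWY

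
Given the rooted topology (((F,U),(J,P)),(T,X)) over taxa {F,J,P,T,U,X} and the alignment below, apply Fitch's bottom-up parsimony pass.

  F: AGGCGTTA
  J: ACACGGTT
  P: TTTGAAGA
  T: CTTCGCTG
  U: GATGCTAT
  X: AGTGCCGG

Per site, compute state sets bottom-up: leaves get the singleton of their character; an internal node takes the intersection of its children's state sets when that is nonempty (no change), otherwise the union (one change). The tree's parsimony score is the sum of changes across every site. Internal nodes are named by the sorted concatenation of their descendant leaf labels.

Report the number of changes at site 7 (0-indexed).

3

FU@0: {A} ∪ {G} = {A,G} (union, +1)
JP@0: {A} ∪ {T} = {A,T} (union, +1)
FJPU@0: {A,G} ∩ {A,T} = {A} (intersection, +0)
TX@0: {C} ∪ {A} = {A,C} (union, +1)
FJPTUX@0: {A} ∩ {A,C} = {A} (intersection, +0)
FU@1: {G} ∪ {A} = {A,G} (union, +1)
JP@1: {C} ∪ {T} = {C,T} (union, +1)
FJPU@1: {A,G} ∪ {C,T} = {A,C,G,T} (union, +1)
TX@1: {T} ∪ {G} = {G,T} (union, +1)
FJPTUX@1: {A,C,G,T} ∩ {G,T} = {G,T} (intersection, +0)
FU@2: {G} ∪ {T} = {G,T} (union, +1)
JP@2: {A} ∪ {T} = {A,T} (union, +1)
FJPU@2: {G,T} ∩ {A,T} = {T} (intersection, +0)
TX@2: {T} ∩ {T} = {T} (intersection, +0)
FJPTUX@2: {T} ∩ {T} = {T} (intersection, +0)
FU@3: {C} ∪ {G} = {C,G} (union, +1)
JP@3: {C} ∪ {G} = {C,G} (union, +1)
FJPU@3: {C,G} ∩ {C,G} = {C,G} (intersection, +0)
TX@3: {C} ∪ {G} = {C,G} (union, +1)
FJPTUX@3: {C,G} ∩ {C,G} = {C,G} (intersection, +0)
FU@4: {G} ∪ {C} = {C,G} (union, +1)
JP@4: {G} ∪ {A} = {A,G} (union, +1)
FJPU@4: {C,G} ∩ {A,G} = {G} (intersection, +0)
TX@4: {G} ∪ {C} = {C,G} (union, +1)
FJPTUX@4: {G} ∩ {C,G} = {G} (intersection, +0)
FU@5: {T} ∩ {T} = {T} (intersection, +0)
JP@5: {G} ∪ {A} = {A,G} (union, +1)
FJPU@5: {T} ∪ {A,G} = {A,G,T} (union, +1)
TX@5: {C} ∩ {C} = {C} (intersection, +0)
FJPTUX@5: {A,G,T} ∪ {C} = {A,C,G,T} (union, +1)
FU@6: {T} ∪ {A} = {A,T} (union, +1)
JP@6: {T} ∪ {G} = {G,T} (union, +1)
FJPU@6: {A,T} ∩ {G,T} = {T} (intersection, +0)
TX@6: {T} ∪ {G} = {G,T} (union, +1)
FJPTUX@6: {T} ∩ {G,T} = {T} (intersection, +0)
FU@7: {A} ∪ {T} = {A,T} (union, +1)
JP@7: {T} ∪ {A} = {A,T} (union, +1)
FJPU@7: {A,T} ∩ {A,T} = {A,T} (intersection, +0)
TX@7: {G} ∩ {G} = {G} (intersection, +0)
FJPTUX@7: {A,T} ∪ {G} = {A,G,T} (union, +1)
per-site changes: [3, 4, 2, 3, 3, 3, 3, 3]; total = 24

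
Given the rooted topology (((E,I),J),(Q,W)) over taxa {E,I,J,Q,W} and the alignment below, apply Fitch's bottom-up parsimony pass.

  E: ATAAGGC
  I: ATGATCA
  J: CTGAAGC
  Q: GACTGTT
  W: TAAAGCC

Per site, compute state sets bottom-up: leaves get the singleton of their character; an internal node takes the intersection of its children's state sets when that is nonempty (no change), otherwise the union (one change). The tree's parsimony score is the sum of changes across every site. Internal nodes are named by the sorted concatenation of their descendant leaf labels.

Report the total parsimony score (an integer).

15

site 0, node EI: E={A} ∩ I={A} → {A} (+0)
site 0, node EIJ: EI={A} ∪ J={C} → {A,C} (+1)
site 0, node QW: Q={G} ∪ W={T} → {G,T} (+1)
site 0, node EIJQW: EIJ={A,C} ∪ QW={G,T} → {A,C,G,T} (+1)
site 1, node EI: E={T} ∩ I={T} → {T} (+0)
site 1, node EIJ: EI={T} ∩ J={T} → {T} (+0)
site 1, node QW: Q={A} ∩ W={A} → {A} (+0)
site 1, node EIJQW: EIJ={T} ∪ QW={A} → {A,T} (+1)
site 2, node EI: E={A} ∪ I={G} → {A,G} (+1)
site 2, node EIJ: EI={A,G} ∩ J={G} → {G} (+0)
site 2, node QW: Q={C} ∪ W={A} → {A,C} (+1)
site 2, node EIJQW: EIJ={G} ∪ QW={A,C} → {A,C,G} (+1)
site 3, node EI: E={A} ∩ I={A} → {A} (+0)
site 3, node EIJ: EI={A} ∩ J={A} → {A} (+0)
site 3, node QW: Q={T} ∪ W={A} → {A,T} (+1)
site 3, node EIJQW: EIJ={A} ∩ QW={A,T} → {A} (+0)
site 4, node EI: E={G} ∪ I={T} → {G,T} (+1)
site 4, node EIJ: EI={G,T} ∪ J={A} → {A,G,T} (+1)
site 4, node QW: Q={G} ∩ W={G} → {G} (+0)
site 4, node EIJQW: EIJ={A,G,T} ∩ QW={G} → {G} (+0)
site 5, node EI: E={G} ∪ I={C} → {C,G} (+1)
site 5, node EIJ: EI={C,G} ∩ J={G} → {G} (+0)
site 5, node QW: Q={T} ∪ W={C} → {C,T} (+1)
site 5, node EIJQW: EIJ={G} ∪ QW={C,T} → {C,G,T} (+1)
site 6, node EI: E={C} ∪ I={A} → {A,C} (+1)
site 6, node EIJ: EI={A,C} ∩ J={C} → {C} (+0)
site 6, node QW: Q={T} ∪ W={C} → {C,T} (+1)
site 6, node EIJQW: EIJ={C} ∩ QW={C,T} → {C} (+0)
per-site changes: [3, 1, 3, 1, 2, 3, 2]; total = 15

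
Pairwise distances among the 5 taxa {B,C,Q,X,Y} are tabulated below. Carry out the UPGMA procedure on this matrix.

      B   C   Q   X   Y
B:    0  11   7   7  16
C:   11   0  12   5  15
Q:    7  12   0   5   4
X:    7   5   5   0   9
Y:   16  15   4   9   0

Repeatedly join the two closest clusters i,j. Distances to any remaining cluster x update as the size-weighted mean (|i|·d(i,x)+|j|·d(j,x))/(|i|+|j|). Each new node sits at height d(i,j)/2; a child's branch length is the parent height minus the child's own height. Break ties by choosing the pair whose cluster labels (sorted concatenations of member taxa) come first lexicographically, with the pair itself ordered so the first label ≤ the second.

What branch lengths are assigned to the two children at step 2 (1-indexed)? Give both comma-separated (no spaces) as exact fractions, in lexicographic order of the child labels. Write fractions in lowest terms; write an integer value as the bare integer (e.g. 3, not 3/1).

5/2,5/2

iteration 1: select Q,Y (d=4); attach at lengths (2, 2); label the merged cluster QY
  updated: d(B,QY)=23/2, d(C,QY)=27/2, d(QY,X)=7
iteration 2: select C,X (d=5); attach at lengths (5/2, 5/2); label the merged cluster CX
  updated: d(B,CX)=9, d(CX,QY)=41/4
iteration 3: select B,CX (d=9); attach at lengths (9/2, 2); label the merged cluster BCX
  updated: d(BCX,QY)=32/3
iteration 4: select BCX,QY (d=32/3); attach at lengths (5/6, 10/3); label the merged cluster BCQXY
final tree: ((B:9/2,(C:5/2,X:5/2):2):5/6,(Q:2,Y:2):10/3)
total length: 59/3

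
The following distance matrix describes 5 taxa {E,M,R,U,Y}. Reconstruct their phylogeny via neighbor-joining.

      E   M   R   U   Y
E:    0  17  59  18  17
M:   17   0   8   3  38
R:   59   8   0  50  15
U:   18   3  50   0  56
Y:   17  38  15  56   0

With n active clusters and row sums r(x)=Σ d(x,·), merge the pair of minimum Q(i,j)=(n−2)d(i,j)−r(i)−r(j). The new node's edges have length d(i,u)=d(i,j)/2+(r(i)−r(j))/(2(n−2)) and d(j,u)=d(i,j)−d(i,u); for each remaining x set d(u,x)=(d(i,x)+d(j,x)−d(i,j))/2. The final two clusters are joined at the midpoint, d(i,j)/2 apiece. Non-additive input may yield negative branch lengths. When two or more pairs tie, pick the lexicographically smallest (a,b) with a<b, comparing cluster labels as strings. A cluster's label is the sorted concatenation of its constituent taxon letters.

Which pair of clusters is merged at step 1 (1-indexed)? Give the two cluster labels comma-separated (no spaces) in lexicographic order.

R,Y

step 1: merge (R,Y) at d=15, Q=-213; branch lengths R→17/2, Y→13/2; new cluster RY
  updated: d(E,RY)=61/2, d(M,RY)=31/2, d(RY,U)=91/2
step 2: merge (E,RY) at d=61/2, Q=-96; branch lengths E→35/4, RY→87/4; new cluster ERY
  updated: d(ERY,M)=1, d(ERY,U)=33/2
step 3: merge (ERY,M) at d=1, Q=-41/2; branch lengths ERY→29/4, M→-25/4; new cluster EMRY
  updated: d(EMRY,U)=37/4
step 4: merge (EMRY,U) at d=37/4; branch lengths EMRY→37/8, U→37/8; new cluster EMRUY
final tree: (((E:35/4,(R:17/2,Y:13/2):87/4):29/4,M:-25/4):37/8,U:37/8)
total length: 223/4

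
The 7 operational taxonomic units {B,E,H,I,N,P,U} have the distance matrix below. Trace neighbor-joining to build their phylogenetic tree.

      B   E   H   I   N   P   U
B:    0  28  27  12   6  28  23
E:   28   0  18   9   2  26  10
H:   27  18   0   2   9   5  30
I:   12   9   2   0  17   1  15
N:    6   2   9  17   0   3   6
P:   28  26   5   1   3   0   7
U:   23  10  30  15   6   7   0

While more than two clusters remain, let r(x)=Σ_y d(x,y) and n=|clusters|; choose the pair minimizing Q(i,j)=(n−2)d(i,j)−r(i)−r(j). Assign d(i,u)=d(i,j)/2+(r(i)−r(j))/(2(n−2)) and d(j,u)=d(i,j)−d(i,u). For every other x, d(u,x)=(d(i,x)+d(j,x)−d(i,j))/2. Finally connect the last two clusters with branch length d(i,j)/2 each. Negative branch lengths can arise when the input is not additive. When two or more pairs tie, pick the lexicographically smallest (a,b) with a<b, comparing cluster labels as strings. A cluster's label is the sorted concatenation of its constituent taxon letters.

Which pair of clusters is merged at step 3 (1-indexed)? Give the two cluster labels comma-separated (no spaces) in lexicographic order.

BN,EU

step 1: merge (B,N) at d=6, Q=-137; branch lengths B→111/10, N→-51/10; new cluster BN
  updated: d(BN,E)=12, d(BN,H)=15, d(BN,I)=23/2, d(BN,P)=25/2, d(BN,U)=23/2
step 2: merge (E,U) at d=10, Q=-217/2; branch lengths E→83/16, U→77/16; new cluster EU
  updated: d(BN,EU)=27/4, d(EU,H)=19, d(EU,I)=7, d(EU,P)=23/2
step 3: merge (BN,EU) at d=27/4, Q=-279/4; branch lengths BN→29/8, EU→25/8; new cluster BENU
  updated: d(BENU,H)=109/8, d(BENU,I)=47/8, d(BENU,P)=69/8
step 4: merge (BENU,P) at d=69/8, Q=-51/2; branch lengths BENU→123/16, P→15/16; new cluster BENPU
  updated: d(BENPU,H)=5, d(BENPU,I)=-7/8
step 5: merge (BENPU,H) at d=5, Q=-49/8; branch lengths BENPU→17/16, H→63/16; new cluster BEHNPU
  updated: d(BEHNPU,I)=-31/16
step 6: merge (BEHNPU,I) at d=-31/16; branch lengths BEHNPU→-31/32, I→-31/32; new cluster BEHINPU
final tree: (((((B:111/10,N:-51/10):29/8,(E:83/16,U:77/16):25/8):123/16,P:15/16):17/16,H:63/16):-31/32,I:-31/32)
total length: 551/16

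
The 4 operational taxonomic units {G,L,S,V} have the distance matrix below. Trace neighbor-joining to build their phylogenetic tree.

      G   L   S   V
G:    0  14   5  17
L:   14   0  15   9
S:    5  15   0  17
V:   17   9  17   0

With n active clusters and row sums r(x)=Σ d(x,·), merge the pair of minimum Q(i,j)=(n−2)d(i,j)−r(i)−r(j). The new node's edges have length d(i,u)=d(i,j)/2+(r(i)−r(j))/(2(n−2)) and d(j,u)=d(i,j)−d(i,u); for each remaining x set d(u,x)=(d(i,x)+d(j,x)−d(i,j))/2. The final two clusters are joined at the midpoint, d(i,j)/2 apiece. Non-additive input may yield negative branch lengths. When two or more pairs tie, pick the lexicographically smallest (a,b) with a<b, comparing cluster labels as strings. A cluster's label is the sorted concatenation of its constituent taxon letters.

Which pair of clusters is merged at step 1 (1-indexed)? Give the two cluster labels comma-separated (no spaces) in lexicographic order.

iteration 1: select G,S (d=5, Q=-63); attach at lengths (9/4, 11/4); label the merged cluster GS
  updated: d(GS,L)=12, d(GS,V)=29/2
iteration 2: select GS,L (d=12, Q=-71/2); attach at lengths (35/4, 13/4); label the merged cluster GLS
  updated: d(GLS,V)=23/4
iteration 3: select GLS,V (d=23/4); attach at lengths (23/8, 23/8); label the merged cluster GLSV
final tree: (((G:9/4,S:11/4):35/4,L:13/4):23/8,V:23/8)
total length: 91/4

G,S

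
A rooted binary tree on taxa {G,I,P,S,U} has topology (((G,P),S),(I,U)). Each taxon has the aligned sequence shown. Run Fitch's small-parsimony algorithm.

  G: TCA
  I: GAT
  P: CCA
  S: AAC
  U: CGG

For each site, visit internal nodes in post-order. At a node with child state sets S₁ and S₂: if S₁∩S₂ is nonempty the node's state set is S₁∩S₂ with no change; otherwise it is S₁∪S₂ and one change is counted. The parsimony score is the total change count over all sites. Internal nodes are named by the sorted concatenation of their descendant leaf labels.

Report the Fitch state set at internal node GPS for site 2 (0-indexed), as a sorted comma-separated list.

GP@0: {T} ∪ {C} = {C,T} (union, +1)
GPS@0: {C,T} ∪ {A} = {A,C,T} (union, +1)
IU@0: {G} ∪ {C} = {C,G} (union, +1)
GIPSU@0: {A,C,T} ∩ {C,G} = {C} (intersection, +0)
GP@1: {C} ∩ {C} = {C} (intersection, +0)
GPS@1: {C} ∪ {A} = {A,C} (union, +1)
IU@1: {A} ∪ {G} = {A,G} (union, +1)
GIPSU@1: {A,C} ∩ {A,G} = {A} (intersection, +0)
GP@2: {A} ∩ {A} = {A} (intersection, +0)
GPS@2: {A} ∪ {C} = {A,C} (union, +1)
IU@2: {T} ∪ {G} = {G,T} (union, +1)
GIPSU@2: {A,C} ∪ {G,T} = {A,C,G,T} (union, +1)
per-site changes: [3, 2, 3]; total = 8

A,C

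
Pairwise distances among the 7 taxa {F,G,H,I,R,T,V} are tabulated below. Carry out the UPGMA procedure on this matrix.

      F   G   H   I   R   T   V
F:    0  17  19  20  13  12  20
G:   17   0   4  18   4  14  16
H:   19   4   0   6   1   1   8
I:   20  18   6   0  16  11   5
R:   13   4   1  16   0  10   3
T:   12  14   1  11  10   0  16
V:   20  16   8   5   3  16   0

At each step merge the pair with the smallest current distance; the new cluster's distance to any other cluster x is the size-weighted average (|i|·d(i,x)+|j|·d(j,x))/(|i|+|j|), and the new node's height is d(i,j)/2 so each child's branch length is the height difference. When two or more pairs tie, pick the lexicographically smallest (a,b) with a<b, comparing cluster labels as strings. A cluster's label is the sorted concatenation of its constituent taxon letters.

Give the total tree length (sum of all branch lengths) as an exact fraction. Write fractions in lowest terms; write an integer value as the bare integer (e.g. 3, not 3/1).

255/8

iteration 1: select H,R (d=1); attach at lengths (1/2, 1/2); label the merged cluster HR
  updated: d(F,HR)=16, d(G,HR)=4, d(HR,I)=11, d(HR,T)=11/2, d(HR,V)=11/2
iteration 2: select G,HR (d=4); attach at lengths (2, 3/2); label the merged cluster GHR
  updated: d(F,GHR)=49/3, d(GHR,I)=40/3, d(GHR,T)=25/3, d(GHR,V)=9
iteration 3: select I,V (d=5); attach at lengths (5/2, 5/2); label the merged cluster IV
  updated: d(F,IV)=20, d(GHR,IV)=67/6, d(IV,T)=27/2
iteration 4: select GHR,T (d=25/3); attach at lengths (13/6, 25/6); label the merged cluster GHRT
  updated: d(F,GHRT)=61/4, d(GHRT,IV)=47/4
iteration 5: select GHRT,IV (d=47/4); attach at lengths (41/24, 27/8); label the merged cluster GHIRTV
  updated: d(F,GHIRTV)=101/6
iteration 6: select F,GHIRTV (d=101/6); attach at lengths (101/12, 61/24); label the merged cluster FGHIRTV
final tree: (F:101/12,(((G:2,(H:1/2,R:1/2):3/2):13/6,T:25/6):41/24,(I:5/2,V:5/2):27/8):61/24)
total length: 255/8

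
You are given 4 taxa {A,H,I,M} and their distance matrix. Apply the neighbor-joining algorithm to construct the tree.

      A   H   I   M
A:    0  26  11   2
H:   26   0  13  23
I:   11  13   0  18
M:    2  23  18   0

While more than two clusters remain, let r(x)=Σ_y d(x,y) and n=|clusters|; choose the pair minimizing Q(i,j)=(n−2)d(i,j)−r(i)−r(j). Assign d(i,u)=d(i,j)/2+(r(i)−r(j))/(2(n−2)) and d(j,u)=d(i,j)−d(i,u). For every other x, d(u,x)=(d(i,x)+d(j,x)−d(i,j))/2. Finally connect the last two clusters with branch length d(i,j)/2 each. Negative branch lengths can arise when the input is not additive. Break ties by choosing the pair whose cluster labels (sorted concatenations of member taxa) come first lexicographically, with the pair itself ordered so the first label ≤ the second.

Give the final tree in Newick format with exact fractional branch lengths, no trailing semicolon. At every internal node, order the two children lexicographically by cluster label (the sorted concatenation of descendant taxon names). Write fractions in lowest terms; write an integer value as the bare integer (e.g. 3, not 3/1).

step 1: merge (A,M) at d=2, Q=-78; branch lengths A→0, M→2; new cluster AM
  updated: d(AM,H)=47/2, d(AM,I)=27/2
step 2: merge (AM,H) at d=47/2, Q=-50; branch lengths AM→12, H→23/2; new cluster AHM
  updated: d(AHM,I)=3/2
step 3: merge (AHM,I) at d=3/2; branch lengths AHM→3/4, I→3/4; new cluster AHIM
final tree: (((A:0,M:2):12,H:23/2):3/4,I:3/4)
total length: 27

(((A:0,M:2):12,H:23/2):3/4,I:3/4)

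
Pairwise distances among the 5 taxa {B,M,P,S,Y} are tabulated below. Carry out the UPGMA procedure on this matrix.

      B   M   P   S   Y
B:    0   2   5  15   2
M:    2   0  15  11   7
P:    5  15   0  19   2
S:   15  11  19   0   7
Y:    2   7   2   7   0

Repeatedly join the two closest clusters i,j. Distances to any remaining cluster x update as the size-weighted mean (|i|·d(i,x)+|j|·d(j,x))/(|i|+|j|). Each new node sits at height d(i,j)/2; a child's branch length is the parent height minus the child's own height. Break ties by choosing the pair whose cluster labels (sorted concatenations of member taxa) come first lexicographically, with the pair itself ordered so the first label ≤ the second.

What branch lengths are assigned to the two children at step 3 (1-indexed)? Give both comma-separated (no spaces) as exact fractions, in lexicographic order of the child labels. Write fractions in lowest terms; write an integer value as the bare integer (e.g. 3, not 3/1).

21/8,21/8

step 1: merge (B,M) at d=2; branch lengths B→1, M→1; new cluster BM
  updated: d(BM,P)=10, d(BM,S)=13, d(BM,Y)=9/2
step 2: merge (P,Y) at d=2; branch lengths P→1, Y→1; new cluster PY
  updated: d(BM,PY)=29/4, d(PY,S)=13
step 3: merge (BM,PY) at d=29/4; branch lengths BM→21/8, PY→21/8; new cluster BMPY
  updated: d(BMPY,S)=13
step 4: merge (BMPY,S) at d=13; branch lengths BMPY→23/8, S→13/2; new cluster BMPSY
final tree: (((B:1,M:1):21/8,(P:1,Y:1):21/8):23/8,S:13/2)
total length: 149/8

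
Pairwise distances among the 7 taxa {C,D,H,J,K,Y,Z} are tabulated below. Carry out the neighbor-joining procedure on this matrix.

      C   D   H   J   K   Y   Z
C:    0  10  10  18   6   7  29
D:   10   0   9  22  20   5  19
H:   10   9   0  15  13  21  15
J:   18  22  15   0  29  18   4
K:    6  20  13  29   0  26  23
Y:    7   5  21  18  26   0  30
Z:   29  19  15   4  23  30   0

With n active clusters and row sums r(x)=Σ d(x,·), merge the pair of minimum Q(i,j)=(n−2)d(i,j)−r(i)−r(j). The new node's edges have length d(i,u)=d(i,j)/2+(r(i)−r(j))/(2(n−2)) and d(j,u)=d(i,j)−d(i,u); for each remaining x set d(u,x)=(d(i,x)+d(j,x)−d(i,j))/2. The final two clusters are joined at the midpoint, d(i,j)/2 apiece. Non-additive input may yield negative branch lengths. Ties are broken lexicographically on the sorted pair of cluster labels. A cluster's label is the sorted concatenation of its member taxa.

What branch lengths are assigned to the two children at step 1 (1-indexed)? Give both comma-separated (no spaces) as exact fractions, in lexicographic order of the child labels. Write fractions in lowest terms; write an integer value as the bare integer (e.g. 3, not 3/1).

iteration 1: select J,Z (d=4, Q=-206); attach at lengths (3/5, 17/5); label the merged cluster JZ
  updated: d(C,JZ)=43/2, d(D,JZ)=37/2, d(H,JZ)=13, d(JZ,K)=24, d(JZ,Y)=22
iteration 2: select D,Y (d=5, Q=-247/2); attach at lengths (3/16, 77/16); label the merged cluster DY
  updated: d(C,DY)=6, d(DY,H)=25/2, d(DY,JZ)=71/4, d(DY,K)=41/2
iteration 3: select C,K (d=6, Q=-89); attach at lengths (-1/3, 19/3); label the merged cluster CK
  updated: d(CK,DY)=41/4, d(CK,H)=17/2, d(CK,JZ)=79/4
iteration 4: select CK,DY (d=41/4, Q=-117/2); attach at lengths (37/8, 45/8); label the merged cluster CDKY
  updated: d(CDKY,H)=43/8, d(CDKY,JZ)=109/8
iteration 5: select CDKY,H (d=43/8, Q=-32); attach at lengths (3, 19/8); label the merged cluster CDHKY
  updated: d(CDHKY,JZ)=85/8
iteration 6: select CDHKY,JZ (d=85/8); attach at lengths (85/16, 85/16); label the merged cluster CDHJKYZ
final tree: ((((C:-1/3,K:19/3):37/8,(D:3/16,Y:77/16):45/8):3,H:19/8):85/16,(J:3/5,Z:17/5):85/16)
total length: 165/4

3/5,17/5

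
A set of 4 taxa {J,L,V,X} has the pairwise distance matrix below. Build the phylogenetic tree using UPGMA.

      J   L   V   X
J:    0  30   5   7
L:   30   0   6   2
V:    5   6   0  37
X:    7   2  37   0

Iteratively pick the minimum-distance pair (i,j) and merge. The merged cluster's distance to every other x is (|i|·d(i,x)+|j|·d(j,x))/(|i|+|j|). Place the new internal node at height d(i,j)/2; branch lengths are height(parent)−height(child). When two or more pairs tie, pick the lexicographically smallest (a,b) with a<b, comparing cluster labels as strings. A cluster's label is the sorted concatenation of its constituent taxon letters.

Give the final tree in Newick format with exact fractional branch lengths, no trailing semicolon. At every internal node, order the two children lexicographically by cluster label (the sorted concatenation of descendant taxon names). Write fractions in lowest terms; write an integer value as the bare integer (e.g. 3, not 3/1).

1. join L+X (d=2) ⇒ LX; edges |L|=1, |X|=1
  updated: d(J,LX)=37/2, d(LX,V)=43/2
2. join J+V (d=5) ⇒ JV; edges |J|=5/2, |V|=5/2
  updated: d(JV,LX)=20
3. join JV+LX (d=20) ⇒ JLVX; edges |JV|=15/2, |LX|=9
final tree: ((J:5/2,V:5/2):15/2,(L:1,X:1):9)
total length: 47/2

((J:5/2,V:5/2):15/2,(L:1,X:1):9)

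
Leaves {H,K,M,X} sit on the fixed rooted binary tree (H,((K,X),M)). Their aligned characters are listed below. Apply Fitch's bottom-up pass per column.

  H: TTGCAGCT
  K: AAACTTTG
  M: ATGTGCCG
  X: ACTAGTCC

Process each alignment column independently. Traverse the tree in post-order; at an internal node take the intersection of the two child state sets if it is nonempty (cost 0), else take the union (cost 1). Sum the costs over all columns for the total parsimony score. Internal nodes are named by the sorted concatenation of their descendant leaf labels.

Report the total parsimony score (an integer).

site 0, node KX: K={A} ∩ X={A} → {A} (+0)
site 0, node KMX: KX={A} ∩ M={A} → {A} (+0)
site 0, node HKMX: H={T} ∪ KMX={A} → {A,T} (+1)
site 1, node KX: K={A} ∪ X={C} → {A,C} (+1)
site 1, node KMX: KX={A,C} ∪ M={T} → {A,C,T} (+1)
site 1, node HKMX: H={T} ∩ KMX={A,C,T} → {T} (+0)
site 2, node KX: K={A} ∪ X={T} → {A,T} (+1)
site 2, node KMX: KX={A,T} ∪ M={G} → {A,G,T} (+1)
site 2, node HKMX: H={G} ∩ KMX={A,G,T} → {G} (+0)
site 3, node KX: K={C} ∪ X={A} → {A,C} (+1)
site 3, node KMX: KX={A,C} ∪ M={T} → {A,C,T} (+1)
site 3, node HKMX: H={C} ∩ KMX={A,C,T} → {C} (+0)
site 4, node KX: K={T} ∪ X={G} → {G,T} (+1)
site 4, node KMX: KX={G,T} ∩ M={G} → {G} (+0)
site 4, node HKMX: H={A} ∪ KMX={G} → {A,G} (+1)
site 5, node KX: K={T} ∩ X={T} → {T} (+0)
site 5, node KMX: KX={T} ∪ M={C} → {C,T} (+1)
site 5, node HKMX: H={G} ∪ KMX={C,T} → {C,G,T} (+1)
site 6, node KX: K={T} ∪ X={C} → {C,T} (+1)
site 6, node KMX: KX={C,T} ∩ M={C} → {C} (+0)
site 6, node HKMX: H={C} ∩ KMX={C} → {C} (+0)
site 7, node KX: K={G} ∪ X={C} → {C,G} (+1)
site 7, node KMX: KX={C,G} ∩ M={G} → {G} (+0)
site 7, node HKMX: H={T} ∪ KMX={G} → {G,T} (+1)
per-site changes: [1, 2, 2, 2, 2, 2, 1, 2]; total = 14

14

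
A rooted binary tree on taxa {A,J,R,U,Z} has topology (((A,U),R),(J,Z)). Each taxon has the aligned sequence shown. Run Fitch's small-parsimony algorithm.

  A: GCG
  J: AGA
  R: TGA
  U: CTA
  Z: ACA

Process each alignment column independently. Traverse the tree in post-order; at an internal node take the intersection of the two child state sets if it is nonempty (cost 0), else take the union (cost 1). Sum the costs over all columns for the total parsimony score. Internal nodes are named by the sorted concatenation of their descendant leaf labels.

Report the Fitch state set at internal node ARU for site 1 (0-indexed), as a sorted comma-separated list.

AU@0: {G} ∪ {C} = {C,G} (union, +1)
ARU@0: {C,G} ∪ {T} = {C,G,T} (union, +1)
JZ@0: {A} ∩ {A} = {A} (intersection, +0)
AJRUZ@0: {C,G,T} ∪ {A} = {A,C,G,T} (union, +1)
AU@1: {C} ∪ {T} = {C,T} (union, +1)
ARU@1: {C,T} ∪ {G} = {C,G,T} (union, +1)
JZ@1: {G} ∪ {C} = {C,G} (union, +1)
AJRUZ@1: {C,G,T} ∩ {C,G} = {C,G} (intersection, +0)
AU@2: {G} ∪ {A} = {A,G} (union, +1)
ARU@2: {A,G} ∩ {A} = {A} (intersection, +0)
JZ@2: {A} ∩ {A} = {A} (intersection, +0)
AJRUZ@2: {A} ∩ {A} = {A} (intersection, +0)
per-site changes: [3, 3, 1]; total = 7

C,G,T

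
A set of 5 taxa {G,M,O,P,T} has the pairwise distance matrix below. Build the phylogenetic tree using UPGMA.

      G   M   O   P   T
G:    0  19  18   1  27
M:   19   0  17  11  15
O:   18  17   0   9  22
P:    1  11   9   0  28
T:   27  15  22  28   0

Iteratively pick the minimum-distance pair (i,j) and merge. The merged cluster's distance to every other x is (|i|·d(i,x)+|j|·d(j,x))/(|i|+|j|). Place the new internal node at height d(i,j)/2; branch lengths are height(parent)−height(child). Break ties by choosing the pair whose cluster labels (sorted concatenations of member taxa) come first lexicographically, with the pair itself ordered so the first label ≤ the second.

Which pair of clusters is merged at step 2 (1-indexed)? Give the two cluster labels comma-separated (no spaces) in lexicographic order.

GP,O

step 1: merge (G,P) at d=1; branch lengths G→1/2, P→1/2; new cluster GP
  updated: d(GP,M)=15, d(GP,O)=27/2, d(GP,T)=55/2
step 2: merge (GP,O) at d=27/2; branch lengths GP→25/4, O→27/4; new cluster GOP
  updated: d(GOP,M)=47/3, d(GOP,T)=77/3
step 3: merge (M,T) at d=15; branch lengths M→15/2, T→15/2; new cluster MT
  updated: d(GOP,MT)=62/3
step 4: merge (GOP,MT) at d=62/3; branch lengths GOP→43/12, MT→17/6; new cluster GMOPT
final tree: (((G:1/2,P:1/2):25/4,O:27/4):43/12,(M:15/2,T:15/2):17/6)
total length: 425/12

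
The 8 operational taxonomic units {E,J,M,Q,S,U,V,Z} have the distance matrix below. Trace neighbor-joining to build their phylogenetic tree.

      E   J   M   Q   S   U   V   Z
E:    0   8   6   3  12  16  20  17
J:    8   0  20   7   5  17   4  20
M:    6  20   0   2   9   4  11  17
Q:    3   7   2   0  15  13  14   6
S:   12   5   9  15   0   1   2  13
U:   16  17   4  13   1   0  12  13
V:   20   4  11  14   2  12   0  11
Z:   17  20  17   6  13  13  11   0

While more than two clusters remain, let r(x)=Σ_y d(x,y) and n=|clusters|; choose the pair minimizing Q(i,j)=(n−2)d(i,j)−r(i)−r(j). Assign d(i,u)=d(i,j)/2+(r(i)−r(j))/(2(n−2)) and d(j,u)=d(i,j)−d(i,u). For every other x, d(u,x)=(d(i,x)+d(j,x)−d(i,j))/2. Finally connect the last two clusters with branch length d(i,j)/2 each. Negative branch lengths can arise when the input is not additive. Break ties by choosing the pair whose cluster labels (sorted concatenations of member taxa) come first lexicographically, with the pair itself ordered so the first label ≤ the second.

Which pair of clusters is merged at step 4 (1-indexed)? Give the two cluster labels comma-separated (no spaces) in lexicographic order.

JSUV,Z

iteration 1: select J,V (d=4, Q=-131); attach at lengths (31/12, 17/12); label the merged cluster JV
  updated: d(E,JV)=12, d(JV,M)=27/2, d(JV,Q)=17/2, d(JV,S)=3/2, d(JV,U)=25/2, d(JV,Z)=27/2
iteration 2: select S,U (d=1, Q=-106); attach at lengths (-3/10, 13/10); label the merged cluster SU
  updated: d(E,SU)=27/2, d(JV,SU)=13/2, d(M,SU)=6, d(Q,SU)=27/2, d(SU,Z)=25/2
iteration 3: select JV,SU (d=13/2, Q=-80); attach at lengths (7/2, 3); label the merged cluster JSUV
  updated: d(E,JSUV)=19/2, d(JSUV,M)=13/2, d(JSUV,Q)=31/4, d(JSUV,Z)=39/4
iteration 4: select JSUV,Z (d=39/4, Q=-54); attach at lengths (13/6, 91/12); label the merged cluster JSUVZ
  updated: d(E,JSUVZ)=67/8, d(JSUVZ,M)=55/8, d(JSUVZ,Q)=2
iteration 5: select E,M (d=6, Q=-81/4); attach at lengths (29/8, 19/8); label the merged cluster EM
  updated: d(EM,JSUVZ)=37/8, d(EM,Q)=-1/2
iteration 6: select EM,JSUVZ (d=37/8, Q=-49/8); attach at lengths (17/16, 57/16); label the merged cluster EJMSUVZ
  updated: d(EJMSUVZ,Q)=-25/16
iteration 7: select EJMSUVZ,Q (d=-25/16); attach at lengths (-25/32, -25/32); label the merged cluster EJMQSUVZ
final tree: (((E:29/8,M:19/8):17/16,(((J:31/12,V:17/12):7/2,(S:-3/10,U:13/10):3):13/6,Z:91/12):57/16):-25/32,Q:-25/32)
total length: 485/16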